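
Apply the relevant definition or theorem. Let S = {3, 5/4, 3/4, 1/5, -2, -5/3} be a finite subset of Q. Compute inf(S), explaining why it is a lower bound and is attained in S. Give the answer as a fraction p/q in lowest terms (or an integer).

S is finite, so inf(S) = min(S).
Sorted increasing:
-2, -5/3, 1/5, 3/4, 5/4, 3
The extremum is -2.
For every x in S, x >= -2. And -2 is in S, so it is attained.
Therefore inf(S) = -2.

-2


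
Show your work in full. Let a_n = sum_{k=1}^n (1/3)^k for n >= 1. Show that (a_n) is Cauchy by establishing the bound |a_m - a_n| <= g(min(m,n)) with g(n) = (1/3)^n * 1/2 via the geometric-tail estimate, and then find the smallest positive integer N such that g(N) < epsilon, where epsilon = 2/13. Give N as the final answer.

For m > n >= 1: |a_m - a_n| = sum_{k=n+1}^m (1/3)^k < sum_{k=n+1}^infinity (1/3)^k = (1/3)^(n+1) / (1 - 1/3) = (1/3)^n * (1/3) * (3/2) = (1/3)^n * 1/2.
So g(n) = (1/3)^n / 2. Since g(n) -> 0, (a_n) is Cauchy.
Now solve g(N) < 2/13: (1/3)^N / 2 < 2/13 <=> 3^N > 1 / (2 * 2/13) = 13/4.
Check powers of 3: 3^1 = 3 <= 13/4, 3^2 = 9 > 13/4.
So the smallest such N is 2. Check: g(2) = 1/(2 * 9) = 1/18 < 2/13.

2


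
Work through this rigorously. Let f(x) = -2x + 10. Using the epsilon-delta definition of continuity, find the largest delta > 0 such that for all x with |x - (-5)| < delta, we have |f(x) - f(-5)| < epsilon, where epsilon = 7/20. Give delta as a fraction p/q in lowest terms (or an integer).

We compute f(-5) = -2*(-5) + 10 = 20.
|f(x) - f(-5)| = |-2x + 10 - (20)| = |-2(x - (-5))| = 2|x - (-5)|.
We need 2|x - (-5)| < 7/20, i.e. |x - (-5)| < 7/20 / 2 = 7/40.
So any delta <= 7/40 works. Conversely, if delta > 7/40, then x = -5 + 7/40 satisfies |x - (-5)| = 7/40 < delta but |f(x) - f(-5)| = 2 * 7/40 = 7/20, which is not < 7/20; so no larger delta works.
Hence the largest such delta is 7/40.

7/40


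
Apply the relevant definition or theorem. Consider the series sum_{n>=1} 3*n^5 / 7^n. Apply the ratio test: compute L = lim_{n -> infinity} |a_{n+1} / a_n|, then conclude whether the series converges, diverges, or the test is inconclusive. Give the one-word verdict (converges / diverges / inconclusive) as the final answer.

Let a_n denote the general term. Form the ratio a_{n+1}/a_n and simplify:
a_{n+1}/a_n = (n + 1)^5/(7*n^5)
Take the limit as n -> infinity: L = 1/7.
Since L = 1/7 < 1, the ratio test implies the series converges.

converges


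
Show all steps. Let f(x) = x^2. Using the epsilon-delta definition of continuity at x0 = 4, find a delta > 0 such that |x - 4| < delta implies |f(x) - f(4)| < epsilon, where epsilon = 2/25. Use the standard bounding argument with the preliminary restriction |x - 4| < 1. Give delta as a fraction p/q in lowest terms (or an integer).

Factor: |x^2 - (4)^2| = |x - 4| * |x + 4|.
Impose |x - 4| < 1 first. Then |x + 4| = |(x - 4) + 2*(4)| <= |x - 4| + 2*|4| < 1 + 8 = 9.
So |x^2 - (4)^2| < delta * 9.
We need delta * 9 <= 2/25, i.e. delta <= 2/25/9 = 2/225.
Since 2/225 < 1, this is tighter than 1; take delta = 2/225.
So delta = 2/225 works.

2/225


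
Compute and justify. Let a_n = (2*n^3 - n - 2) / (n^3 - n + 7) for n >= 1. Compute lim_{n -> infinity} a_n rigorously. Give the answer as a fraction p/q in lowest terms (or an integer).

Divide numerator and denominator by n^3, the highest power:
numerator / n^3 = 2 - 1/n^2 - 2/n^3
denominator / n^3 = 1 - 1/n^2 + 7/n^3
As n -> infinity, all terms of the form c/n^k (k >= 1) tend to 0.
So numerator / n^3 -> 2 and denominator / n^3 -> 1.
Therefore lim a_n = 2.

2


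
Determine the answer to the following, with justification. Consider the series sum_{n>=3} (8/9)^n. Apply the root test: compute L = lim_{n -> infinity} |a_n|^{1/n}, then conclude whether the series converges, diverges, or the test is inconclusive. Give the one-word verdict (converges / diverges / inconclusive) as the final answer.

Let a_n denote the general term. Form |a_n|^(1/n) and simplify:
|a_n|^(1/n) = 8/9
Take the limit as n -> infinity: L = 8/9.
Since L = 8/9 < 1, the root test implies convergence.

converges


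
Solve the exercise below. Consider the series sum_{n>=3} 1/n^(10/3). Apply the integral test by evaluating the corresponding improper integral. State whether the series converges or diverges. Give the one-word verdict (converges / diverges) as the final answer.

Let f(x) = x^(-10/3). Then f is positive, continuous, and decreasing on [3, infinity), so the integral test applies.
Compute the improper integral int_{3}^infinity f(x) dx:
  antiderivative F(x) = -3/(7*x^(7/3)).
  As x -> infinity, F(x) -> 0 (since p = 10/3 > 1).
  So int = F(infinity) - F(3) = 0 - (-3^(2/3)/63) = 3^(2/3)/63.
  Finite, so by the integral test, the series converges.

converges


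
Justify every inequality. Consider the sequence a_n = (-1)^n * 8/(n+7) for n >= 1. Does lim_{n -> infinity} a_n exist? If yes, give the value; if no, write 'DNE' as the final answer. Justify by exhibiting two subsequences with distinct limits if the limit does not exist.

Examine the behaviour of a_n along subsequences.
Even-n subsequence a_{2k} = 8/(2k+7) -> 0. Odd-n subsequence a_{2k+1} = -8/(2k+8) -> 0. Both tend to 0, which suggests the limit is 0; verify directly.
|a_n - 0| = 8/(n+7) < 8/n for every n >= 1.
Given epsilon > 0, choose a positive integer N > 8/epsilon. Then for all n >= N, |a_n| < 8/n <= 8/N < epsilon.
So by the definition of the limit, lim a_n exists and equals 0.

0


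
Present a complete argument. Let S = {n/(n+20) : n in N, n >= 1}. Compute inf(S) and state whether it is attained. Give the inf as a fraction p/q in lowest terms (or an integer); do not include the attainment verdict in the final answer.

Analysis:
- Values: 1/21, 1/11, 3/23, 1/6, ... strictly increasing.
- Minimum is 1/21 (n=1); inf = 1/21 (attained).
- n/(n+20) = 1 - 20/(n+20) -> 1 from below as n -> infinity, and never equals 1.
- So sup = 1 (not attained).
Conclusion: inf(S) = 1/21, attained in S.

1/21


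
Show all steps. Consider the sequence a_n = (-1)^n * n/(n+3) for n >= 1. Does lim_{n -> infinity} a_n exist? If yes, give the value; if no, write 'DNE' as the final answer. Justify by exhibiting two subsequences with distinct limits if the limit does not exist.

Examine the behaviour of a_n along subsequences.
a_{2k} = 2k/(2k+3) -> 1. a_{2k+1} = -(2k+1)/(2k+4) -> -1.
Since these two subsequential limits are 1 and -1, distinct, the full sequence cannot converge (a convergent sequence has all subsequences tending to the same limit). So lim a_n does not exist.

DNE


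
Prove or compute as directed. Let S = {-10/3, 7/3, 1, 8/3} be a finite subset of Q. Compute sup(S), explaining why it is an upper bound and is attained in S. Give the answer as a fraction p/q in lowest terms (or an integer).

S is finite, so sup(S) = max(S).
Sorted decreasing:
8/3, 7/3, 1, -10/3
The extremum is 8/3.
For every x in S, x <= 8/3. And 8/3 is in S, so it is attained.
Therefore sup(S) = 8/3.

8/3


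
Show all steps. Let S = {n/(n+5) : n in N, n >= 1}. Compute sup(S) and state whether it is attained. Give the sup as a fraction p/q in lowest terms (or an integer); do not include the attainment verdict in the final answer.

Analysis:
- Values: 1/6, 2/7, 3/8, 4/9, ... strictly increasing.
- Minimum is 1/6 (n=1); inf = 1/6 (attained).
- n/(n+5) = 1 - 5/(n+5) -> 1 from below as n -> infinity, and never equals 1.
- So sup = 1 (not attained).
Conclusion: sup(S) = 1, not attained in S.

1


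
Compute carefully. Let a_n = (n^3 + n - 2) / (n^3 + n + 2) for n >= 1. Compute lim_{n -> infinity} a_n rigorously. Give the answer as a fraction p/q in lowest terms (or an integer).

Divide numerator and denominator by n^3, the highest power:
numerator / n^3 = 1 + n^(-2) - 2/n^3
denominator / n^3 = 1 + n^(-2) + 2/n^3
As n -> infinity, all terms of the form c/n^k (k >= 1) tend to 0.
So numerator / n^3 -> 1 and denominator / n^3 -> 1.
Therefore lim a_n = 1.

1


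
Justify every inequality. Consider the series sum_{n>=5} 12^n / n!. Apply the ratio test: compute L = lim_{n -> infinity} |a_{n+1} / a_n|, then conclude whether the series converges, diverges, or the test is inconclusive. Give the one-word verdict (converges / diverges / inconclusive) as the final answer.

Let a_n denote the general term. Form the ratio a_{n+1}/a_n and simplify:
a_{n+1}/a_n = 12/(n + 1)
Take the limit as n -> infinity: L = 0.
Since L = 0 < 1, the ratio test implies the series converges.

converges


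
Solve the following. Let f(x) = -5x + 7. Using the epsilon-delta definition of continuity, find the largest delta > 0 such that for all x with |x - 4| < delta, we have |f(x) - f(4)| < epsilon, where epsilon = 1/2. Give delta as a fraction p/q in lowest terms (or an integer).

We compute f(4) = -5*(4) + 7 = -13.
|f(x) - f(4)| = |-5x + 7 - (-13)| = |-5(x - 4)| = 5|x - 4|.
We need 5|x - 4| < 1/2, i.e. |x - 4| < 1/2 / 5 = 1/10.
So any delta <= 1/10 works. Conversely, if delta > 1/10, then x = 4 + 1/10 satisfies |x - 4| = 1/10 < delta but |f(x) - f(4)| = 5 * 1/10 = 1/2, which is not < 1/2; so no larger delta works.
Hence the largest such delta is 1/10.

1/10


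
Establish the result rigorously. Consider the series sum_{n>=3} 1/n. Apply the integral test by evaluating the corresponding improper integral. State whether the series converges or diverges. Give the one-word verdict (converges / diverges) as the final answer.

Let f(x) = 1/x. Then f is positive, continuous, and decreasing on [3, infinity), so the integral test applies.
Compute the improper integral int_{3}^infinity f(x) dx:
  antiderivative F(x) = log(x).
  As x -> infinity, log(x) -> infinity.
  So int = infinity - log(3) = infinity. By the integral test, the series diverges.

diverges


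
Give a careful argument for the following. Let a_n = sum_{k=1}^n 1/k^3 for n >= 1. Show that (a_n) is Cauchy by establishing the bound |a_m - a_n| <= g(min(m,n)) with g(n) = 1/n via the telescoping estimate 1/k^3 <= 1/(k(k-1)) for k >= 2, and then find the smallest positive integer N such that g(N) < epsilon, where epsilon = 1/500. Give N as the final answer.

For m > n >= 1: |a_m - a_n| = sum_{k=n+1}^m 1/k^3.
Use 1/k^3 <= 1/(k(k-1)) = 1/(k-1) - 1/k for k >= 2 (which holds since k^3 >= k^2 >= k(k-1) for k >= 2):
sum_{k=n+1}^m 1/k^3 <= sum_{k=n+1}^m (1/(k-1) - 1/k) = 1/n - 1/m <= 1/n.
By symmetry the same bound holds with n,m swapped, so |a_m - a_n| <= 1/min(m,n) = g(min(m,n)). Since g(n) -> 0, (a_n) is Cauchy.
Now solve g(N) < 1/500: 1/N < 1/500 <=> N > 1/(1/500) = 500.
The smallest integer strictly greater than 500 is N = 501.
Check: g(501) = 1/501 < 1/500; g(500) = 1/500 >= 1/500. So N = 501.

501


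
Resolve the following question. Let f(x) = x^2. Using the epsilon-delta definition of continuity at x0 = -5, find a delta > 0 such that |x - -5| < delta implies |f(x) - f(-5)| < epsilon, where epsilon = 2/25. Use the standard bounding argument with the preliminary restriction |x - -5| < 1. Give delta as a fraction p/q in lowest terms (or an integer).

Factor: |x^2 - (-5)^2| = |x - -5| * |x + -5|.
Impose |x - -5| < 1 first. Then |x + -5| = |(x - -5) + 2*(-5)| <= |x - -5| + 2*|-5| < 1 + 10 = 11.
So |x^2 - (-5)^2| < delta * 11.
We need delta * 11 <= 2/25, i.e. delta <= 2/25/11 = 2/275.
Since 2/275 < 1, this is tighter than 1; take delta = 2/275.
So delta = 2/275 works.

2/275


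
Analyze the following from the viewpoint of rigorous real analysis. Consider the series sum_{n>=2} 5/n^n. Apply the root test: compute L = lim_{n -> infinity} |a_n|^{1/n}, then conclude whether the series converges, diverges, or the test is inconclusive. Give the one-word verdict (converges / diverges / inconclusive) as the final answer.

Let a_n denote the general term. Form |a_n|^(1/n) and simplify:
|a_n|^(1/n) = 5^(1/n)/n
Take the limit as n -> infinity: L = 0.
Since L = 0 < 1, the root test implies convergence.

converges


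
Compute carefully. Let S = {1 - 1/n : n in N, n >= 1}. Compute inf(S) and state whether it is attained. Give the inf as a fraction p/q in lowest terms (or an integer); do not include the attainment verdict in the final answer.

Analysis:
- Values: 0, 1/2, 2/3, 3/4, ... strictly increasing.
- Minimum is 0 (n=1); inf = 0 (attained).
- 1 - 1/n -> 1 from below; sup = 1, not attained.
Conclusion: inf(S) = 0, attained in S.

0


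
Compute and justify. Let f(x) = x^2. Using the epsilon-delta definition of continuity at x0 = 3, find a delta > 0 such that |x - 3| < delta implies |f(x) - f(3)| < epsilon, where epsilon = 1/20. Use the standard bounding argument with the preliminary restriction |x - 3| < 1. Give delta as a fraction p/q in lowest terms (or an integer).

Factor: |x^2 - (3)^2| = |x - 3| * |x + 3|.
Impose |x - 3| < 1 first. Then |x + 3| = |(x - 3) + 2*(3)| <= |x - 3| + 2*|3| < 1 + 6 = 7.
So |x^2 - (3)^2| < delta * 7.
We need delta * 7 <= 1/20, i.e. delta <= 1/20/7 = 1/140.
Since 1/140 < 1, this is tighter than 1; take delta = 1/140.
So delta = 1/140 works.

1/140


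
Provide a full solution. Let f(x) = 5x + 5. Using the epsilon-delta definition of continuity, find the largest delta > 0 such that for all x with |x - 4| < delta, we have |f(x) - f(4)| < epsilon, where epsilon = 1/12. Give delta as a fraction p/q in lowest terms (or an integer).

We compute f(4) = 5*(4) + 5 = 25.
|f(x) - f(4)| = |5x + 5 - (25)| = |5(x - 4)| = 5|x - 4|.
We need 5|x - 4| < 1/12, i.e. |x - 4| < 1/12 / 5 = 1/60.
So any delta <= 1/60 works. Conversely, if delta > 1/60, then x = 4 + 1/60 satisfies |x - 4| = 1/60 < delta but |f(x) - f(4)| = 5 * 1/60 = 1/12, which is not < 1/12; so no larger delta works.
Hence the largest such delta is 1/60.

1/60


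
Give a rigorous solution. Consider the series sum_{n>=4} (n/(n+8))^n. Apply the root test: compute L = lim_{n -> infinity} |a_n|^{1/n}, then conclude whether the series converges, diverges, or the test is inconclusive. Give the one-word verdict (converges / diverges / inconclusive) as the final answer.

Let a_n denote the general term. Form |a_n|^(1/n) and simplify:
|a_n|^(1/n) = n/(n + 8)
Take the limit as n -> infinity: L = 1.
Since L = 1, the root test is inconclusive. (In fact a_n = (n/(n+8))^n -> e^(-8) != 0, so the nth-term test shows divergence; but the root test itself gives no conclusion.)

inconclusive


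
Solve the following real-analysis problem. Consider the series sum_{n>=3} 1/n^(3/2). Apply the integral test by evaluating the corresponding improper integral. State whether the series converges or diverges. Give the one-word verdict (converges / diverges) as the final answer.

Let f(x) = x^(-3/2). Then f is positive, continuous, and decreasing on [3, infinity), so the integral test applies.
Compute the improper integral int_{3}^infinity f(x) dx:
  antiderivative F(x) = -2/sqrt(x).
  As x -> infinity, F(x) -> 0 (since p = 3/2 > 1).
  So int = F(infinity) - F(3) = 0 - (-2*sqrt(3)/3) = 2*sqrt(3)/3.
  Finite, so by the integral test, the series converges.

converges


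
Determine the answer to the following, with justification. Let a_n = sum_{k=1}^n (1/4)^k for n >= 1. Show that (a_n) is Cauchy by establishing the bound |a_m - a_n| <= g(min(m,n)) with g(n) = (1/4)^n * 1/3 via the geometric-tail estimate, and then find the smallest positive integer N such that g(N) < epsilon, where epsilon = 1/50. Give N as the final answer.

For m > n >= 1: |a_m - a_n| = sum_{k=n+1}^m (1/4)^k < sum_{k=n+1}^infinity (1/4)^k = (1/4)^(n+1) / (1 - 1/4) = (1/4)^n * (1/4) * (4/3) = (1/4)^n * 1/3.
So g(n) = (1/4)^n / 3. Since g(n) -> 0, (a_n) is Cauchy.
Now solve g(N) < 1/50: (1/4)^N / 3 < 1/50 <=> 4^N > 1 / (3 * 1/50) = 50/3.
Check powers of 4: 4^2 = 16 <= 50/3, 4^3 = 64 > 50/3.
So the smallest such N is 3. Check: g(3) = 1/(3 * 64) = 1/192 < 1/50.

3


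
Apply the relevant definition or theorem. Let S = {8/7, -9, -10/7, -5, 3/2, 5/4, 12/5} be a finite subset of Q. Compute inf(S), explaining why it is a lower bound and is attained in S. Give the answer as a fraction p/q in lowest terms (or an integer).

S is finite, so inf(S) = min(S).
Sorted increasing:
-9, -5, -10/7, 8/7, 5/4, 3/2, 12/5
The extremum is -9.
For every x in S, x >= -9. And -9 is in S, so it is attained.
Therefore inf(S) = -9.

-9


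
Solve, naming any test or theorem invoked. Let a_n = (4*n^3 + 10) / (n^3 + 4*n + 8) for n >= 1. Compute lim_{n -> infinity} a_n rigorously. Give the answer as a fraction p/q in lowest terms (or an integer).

Divide numerator and denominator by n^3, the highest power:
numerator / n^3 = 4 + 10/n^3
denominator / n^3 = 1 + 4/n^2 + 8/n^3
As n -> infinity, all terms of the form c/n^k (k >= 1) tend to 0.
So numerator / n^3 -> 4 and denominator / n^3 -> 1.
Therefore lim a_n = 4.

4


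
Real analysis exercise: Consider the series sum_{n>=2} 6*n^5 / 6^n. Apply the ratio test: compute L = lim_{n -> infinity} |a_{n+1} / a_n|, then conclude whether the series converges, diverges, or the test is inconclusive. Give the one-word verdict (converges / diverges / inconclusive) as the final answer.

Let a_n denote the general term. Form the ratio a_{n+1}/a_n and simplify:
a_{n+1}/a_n = (n + 1)^5/(6*n^5)
Take the limit as n -> infinity: L = 1/6.
Since L = 1/6 < 1, the ratio test implies the series converges.

converges


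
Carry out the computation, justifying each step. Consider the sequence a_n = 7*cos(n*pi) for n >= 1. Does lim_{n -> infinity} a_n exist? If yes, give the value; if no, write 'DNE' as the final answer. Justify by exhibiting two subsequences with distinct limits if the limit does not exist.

Examine the behaviour of a_n along subsequences.
cos(n*pi) = (-1)^n, so a_n = 7*(-1)^n. a_{2k} = 7 -> 7. a_{2k+1} = -7 -> -7.
Since these two subsequential limits are 7 and -7, distinct, the full sequence cannot converge (a convergent sequence has all subsequences tending to the same limit). So lim a_n does not exist.

DNE


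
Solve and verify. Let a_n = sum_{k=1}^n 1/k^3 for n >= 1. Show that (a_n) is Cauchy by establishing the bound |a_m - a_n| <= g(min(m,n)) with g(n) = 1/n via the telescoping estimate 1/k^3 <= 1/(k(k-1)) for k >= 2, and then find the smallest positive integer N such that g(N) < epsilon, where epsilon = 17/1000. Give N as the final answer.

For m > n >= 1: |a_m - a_n| = sum_{k=n+1}^m 1/k^3.
Use 1/k^3 <= 1/(k(k-1)) = 1/(k-1) - 1/k for k >= 2 (which holds since k^3 >= k^2 >= k(k-1) for k >= 2):
sum_{k=n+1}^m 1/k^3 <= sum_{k=n+1}^m (1/(k-1) - 1/k) = 1/n - 1/m <= 1/n.
By symmetry the same bound holds with n,m swapped, so |a_m - a_n| <= 1/min(m,n) = g(min(m,n)). Since g(n) -> 0, (a_n) is Cauchy.
Now solve g(N) < 17/1000: 1/N < 17/1000 <=> N > 1/(17/1000) = 1000/17.
The smallest integer strictly greater than 1000/17 is N = 59.
Check: g(59) = 1/59 < 17/1000; g(58) = 1/58 >= 17/1000. So N = 59.

59


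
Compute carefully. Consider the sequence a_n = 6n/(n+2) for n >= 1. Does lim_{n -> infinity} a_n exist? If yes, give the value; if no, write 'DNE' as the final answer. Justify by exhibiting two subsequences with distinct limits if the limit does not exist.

Examine the behaviour of a_n along subsequences.
Even-n subsequence a_{2k} = 6(2k)/(2k+2) -> 6. Odd-n subsequence a_{2k+1} = 6(2k+1)/(2k+3) -> 6. Both tend to 6, which suggests the limit is 6; verify directly.
|a_n - 6| = |6n - 6(n+2)| / (n+2) = 12/(n+2) < 12/n for every n >= 1.
Given epsilon > 0, choose a positive integer N > 12/epsilon. Then for all n >= N, |a_n - 6| < 12/n <= 12/N < epsilon.
So by the definition of the limit, lim a_n exists and equals 6.

6


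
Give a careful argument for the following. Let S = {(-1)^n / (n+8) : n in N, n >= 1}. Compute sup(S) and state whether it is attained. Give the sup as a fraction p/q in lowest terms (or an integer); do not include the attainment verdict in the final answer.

Analysis:
- Values: -1/9, 1/10, -1/11, 1/12, -1/13, ...
- Positive terms (even n): 1/(2+8), 1/(4+8), ... decreasing -> max = 1/10 (n=2).
- Negative terms (odd n): -1/(1+8), -1/(3+8), ... increasing -> min = -1/9 (n=1).
- So sup = 1/10 (attained at n=2); inf = -1/9 (attained at n=1).
Conclusion: sup(S) = 1/10, attained in S.

1/10


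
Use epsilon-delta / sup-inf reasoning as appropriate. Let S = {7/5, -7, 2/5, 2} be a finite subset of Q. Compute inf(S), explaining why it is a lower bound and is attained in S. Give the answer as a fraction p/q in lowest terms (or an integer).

S is finite, so inf(S) = min(S).
Sorted increasing:
-7, 2/5, 7/5, 2
The extremum is -7.
For every x in S, x >= -7. And -7 is in S, so it is attained.
Therefore inf(S) = -7.

-7


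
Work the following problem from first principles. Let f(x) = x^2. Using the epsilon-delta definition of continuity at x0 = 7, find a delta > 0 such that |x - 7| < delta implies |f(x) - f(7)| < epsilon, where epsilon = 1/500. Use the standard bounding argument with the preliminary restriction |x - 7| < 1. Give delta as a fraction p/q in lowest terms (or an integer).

Factor: |x^2 - (7)^2| = |x - 7| * |x + 7|.
Impose |x - 7| < 1 first. Then |x + 7| = |(x - 7) + 2*(7)| <= |x - 7| + 2*|7| < 1 + 14 = 15.
So |x^2 - (7)^2| < delta * 15.
We need delta * 15 <= 1/500, i.e. delta <= 1/500/15 = 1/7500.
Since 1/7500 < 1, this is tighter than 1; take delta = 1/7500.
So delta = 1/7500 works.

1/7500


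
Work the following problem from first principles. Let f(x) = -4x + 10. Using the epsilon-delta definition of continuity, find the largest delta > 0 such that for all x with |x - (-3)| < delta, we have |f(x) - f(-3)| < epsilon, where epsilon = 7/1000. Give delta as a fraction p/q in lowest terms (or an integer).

We compute f(-3) = -4*(-3) + 10 = 22.
|f(x) - f(-3)| = |-4x + 10 - (22)| = |-4(x - (-3))| = 4|x - (-3)|.
We need 4|x - (-3)| < 7/1000, i.e. |x - (-3)| < 7/1000 / 4 = 7/4000.
So any delta <= 7/4000 works. Conversely, if delta > 7/4000, then x = -3 + 7/4000 satisfies |x - (-3)| = 7/4000 < delta but |f(x) - f(-3)| = 4 * 7/4000 = 7/1000, which is not < 7/1000; so no larger delta works.
Hence the largest such delta is 7/4000.

7/4000


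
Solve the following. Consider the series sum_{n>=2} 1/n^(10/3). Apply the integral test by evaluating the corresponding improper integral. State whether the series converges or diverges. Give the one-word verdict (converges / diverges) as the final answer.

Let f(x) = x^(-10/3). Then f is positive, continuous, and decreasing on [2, infinity), so the integral test applies.
Compute the improper integral int_{2}^infinity f(x) dx:
  antiderivative F(x) = -3/(7*x^(7/3)).
  As x -> infinity, F(x) -> 0 (since p = 10/3 > 1).
  So int = F(infinity) - F(2) = 0 - (-3*2^(2/3)/56) = 3*2^(2/3)/56.
  Finite, so by the integral test, the series converges.

converges


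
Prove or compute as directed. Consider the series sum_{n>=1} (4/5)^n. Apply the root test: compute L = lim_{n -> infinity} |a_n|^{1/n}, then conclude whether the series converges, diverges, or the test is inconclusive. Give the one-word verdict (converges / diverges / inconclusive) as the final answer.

Let a_n denote the general term. Form |a_n|^(1/n) and simplify:
|a_n|^(1/n) = 4/5
Take the limit as n -> infinity: L = 4/5.
Since L = 4/5 < 1, the root test implies convergence.

converges


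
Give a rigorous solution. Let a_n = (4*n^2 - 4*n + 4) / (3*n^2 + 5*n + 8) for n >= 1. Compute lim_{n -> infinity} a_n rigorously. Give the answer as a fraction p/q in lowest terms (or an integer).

Divide numerator and denominator by n^2, the highest power:
numerator / n^2 = 4 - 4/n + 4/n^2
denominator / n^2 = 3 + 5/n + 8/n^2
As n -> infinity, all terms of the form c/n^k (k >= 1) tend to 0.
So numerator / n^2 -> 4 and denominator / n^2 -> 3.
Therefore lim a_n = 4/3.

4/3


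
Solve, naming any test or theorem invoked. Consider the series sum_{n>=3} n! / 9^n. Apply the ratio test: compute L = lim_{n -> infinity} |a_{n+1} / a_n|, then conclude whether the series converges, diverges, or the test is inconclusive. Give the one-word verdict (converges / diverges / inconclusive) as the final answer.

Let a_n denote the general term. Form the ratio a_{n+1}/a_n and simplify:
a_{n+1}/a_n = n/9 + 1/9
Take the limit as n -> infinity: L = infinity.
Since L = infinity > 1 (or L = infinity), the ratio test implies the series diverges.

diverges


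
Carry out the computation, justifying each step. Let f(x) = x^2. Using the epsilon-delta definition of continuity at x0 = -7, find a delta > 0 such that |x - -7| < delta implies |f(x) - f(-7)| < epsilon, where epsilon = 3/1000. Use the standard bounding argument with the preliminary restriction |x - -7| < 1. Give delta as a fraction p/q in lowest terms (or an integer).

Factor: |x^2 - (-7)^2| = |x - -7| * |x + -7|.
Impose |x - -7| < 1 first. Then |x + -7| = |(x - -7) + 2*(-7)| <= |x - -7| + 2*|-7| < 1 + 14 = 15.
So |x^2 - (-7)^2| < delta * 15.
We need delta * 15 <= 3/1000, i.e. delta <= 3/1000/15 = 1/5000.
Since 1/5000 < 1, this is tighter than 1; take delta = 1/5000.
So delta = 1/5000 works.

1/5000


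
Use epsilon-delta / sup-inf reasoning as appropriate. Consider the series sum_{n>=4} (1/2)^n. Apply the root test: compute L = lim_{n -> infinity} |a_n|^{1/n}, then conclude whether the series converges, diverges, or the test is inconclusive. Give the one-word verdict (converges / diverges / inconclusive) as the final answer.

Let a_n denote the general term. Form |a_n|^(1/n) and simplify:
|a_n|^(1/n) = 1/2
Take the limit as n -> infinity: L = 1/2.
Since L = 1/2 < 1, the root test implies convergence.

converges


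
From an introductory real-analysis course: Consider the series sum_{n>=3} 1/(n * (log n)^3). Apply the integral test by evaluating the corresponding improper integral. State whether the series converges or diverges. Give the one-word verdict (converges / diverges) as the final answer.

Let f(x) = 1/(x*log(x)^3). Then f is positive, continuous, and decreasing on [3, infinity), so the integral test applies.
Compute the improper integral int_{3}^infinity f(x) dx:
  antiderivative F(x) = -1/(2*log(x)^2).
  F(x) -> 0 as x -> infinity.  int = 0 - F(3) = 1/(2*log(3)^2) < infinity. By the integral test, the series converges.

converges


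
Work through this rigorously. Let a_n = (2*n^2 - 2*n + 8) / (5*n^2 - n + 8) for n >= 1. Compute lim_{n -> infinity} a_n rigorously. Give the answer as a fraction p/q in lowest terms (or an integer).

Divide numerator and denominator by n^2, the highest power:
numerator / n^2 = 2 - 2/n + 8/n^2
denominator / n^2 = 5 - 1/n + 8/n^2
As n -> infinity, all terms of the form c/n^k (k >= 1) tend to 0.
So numerator / n^2 -> 2 and denominator / n^2 -> 5.
Therefore lim a_n = 2/5.

2/5


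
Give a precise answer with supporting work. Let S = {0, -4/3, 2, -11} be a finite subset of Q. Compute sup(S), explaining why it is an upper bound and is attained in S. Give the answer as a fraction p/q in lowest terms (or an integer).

S is finite, so sup(S) = max(S).
Sorted decreasing:
2, 0, -4/3, -11
The extremum is 2.
For every x in S, x <= 2. And 2 is in S, so it is attained.
Therefore sup(S) = 2.

2


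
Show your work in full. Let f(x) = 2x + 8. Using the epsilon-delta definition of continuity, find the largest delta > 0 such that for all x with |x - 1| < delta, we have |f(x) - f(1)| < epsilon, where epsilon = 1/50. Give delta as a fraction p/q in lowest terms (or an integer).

We compute f(1) = 2*(1) + 8 = 10.
|f(x) - f(1)| = |2x + 8 - (10)| = |2(x - 1)| = 2|x - 1|.
We need 2|x - 1| < 1/50, i.e. |x - 1| < 1/50 / 2 = 1/100.
So any delta <= 1/100 works. Conversely, if delta > 1/100, then x = 1 + 1/100 satisfies |x - 1| = 1/100 < delta but |f(x) - f(1)| = 2 * 1/100 = 1/50, which is not < 1/50; so no larger delta works.
Hence the largest such delta is 1/100.

1/100


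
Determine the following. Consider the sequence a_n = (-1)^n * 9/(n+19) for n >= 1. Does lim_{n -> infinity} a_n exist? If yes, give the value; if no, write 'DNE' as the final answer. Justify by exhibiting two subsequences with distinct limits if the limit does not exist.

Examine the behaviour of a_n along subsequences.
Even-n subsequence a_{2k} = 9/(2k+19) -> 0. Odd-n subsequence a_{2k+1} = -9/(2k+20) -> 0. Both tend to 0, which suggests the limit is 0; verify directly.
|a_n - 0| = 9/(n+19) < 9/n for every n >= 1.
Given epsilon > 0, choose a positive integer N > 9/epsilon. Then for all n >= N, |a_n| < 9/n <= 9/N < epsilon.
So by the definition of the limit, lim a_n exists and equals 0.

0


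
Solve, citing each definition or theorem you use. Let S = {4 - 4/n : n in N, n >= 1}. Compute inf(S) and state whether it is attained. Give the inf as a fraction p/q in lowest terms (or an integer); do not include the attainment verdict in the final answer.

Analysis:
- Values: 0, 2, 8/3, 3, ... strictly increasing.
- Minimum is 0 (n=1); inf = 0 (attained).
- 4 - 4/n -> 4 from below; sup = 4, not attained.
Conclusion: inf(S) = 0, attained in S.

0


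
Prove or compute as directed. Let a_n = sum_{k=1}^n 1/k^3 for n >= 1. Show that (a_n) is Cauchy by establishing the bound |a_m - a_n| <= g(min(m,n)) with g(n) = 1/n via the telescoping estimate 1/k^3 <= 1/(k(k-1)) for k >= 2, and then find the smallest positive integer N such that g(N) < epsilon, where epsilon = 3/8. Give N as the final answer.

For m > n >= 1: |a_m - a_n| = sum_{k=n+1}^m 1/k^3.
Use 1/k^3 <= 1/(k(k-1)) = 1/(k-1) - 1/k for k >= 2 (which holds since k^3 >= k^2 >= k(k-1) for k >= 2):
sum_{k=n+1}^m 1/k^3 <= sum_{k=n+1}^m (1/(k-1) - 1/k) = 1/n - 1/m <= 1/n.
By symmetry the same bound holds with n,m swapped, so |a_m - a_n| <= 1/min(m,n) = g(min(m,n)). Since g(n) -> 0, (a_n) is Cauchy.
Now solve g(N) < 3/8: 1/N < 3/8 <=> N > 1/(3/8) = 8/3.
The smallest integer strictly greater than 8/3 is N = 3.
Check: g(3) = 1/3 < 3/8; g(2) = 1/2 >= 3/8. So N = 3.

3


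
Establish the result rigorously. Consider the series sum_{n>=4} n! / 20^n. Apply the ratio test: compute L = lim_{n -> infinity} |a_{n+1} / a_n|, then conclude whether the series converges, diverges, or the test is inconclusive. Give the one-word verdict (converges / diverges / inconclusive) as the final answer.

Let a_n denote the general term. Form the ratio a_{n+1}/a_n and simplify:
a_{n+1}/a_n = n/20 + 1/20
Take the limit as n -> infinity: L = infinity.
Since L = infinity > 1 (or L = infinity), the ratio test implies the series diverges.

diverges


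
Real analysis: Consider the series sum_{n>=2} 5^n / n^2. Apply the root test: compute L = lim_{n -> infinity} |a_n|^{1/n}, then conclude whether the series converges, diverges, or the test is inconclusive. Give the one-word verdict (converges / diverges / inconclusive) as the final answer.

Let a_n denote the general term. Form |a_n|^(1/n) and simplify:
|a_n|^(1/n) = 5/n^(2/n)
Take the limit as n -> infinity: L = 5.
Since L = 5 > 1, the root test implies divergence.

diverges


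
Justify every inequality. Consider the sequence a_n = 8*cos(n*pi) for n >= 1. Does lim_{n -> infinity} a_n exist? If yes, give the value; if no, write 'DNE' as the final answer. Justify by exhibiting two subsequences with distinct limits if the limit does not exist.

Examine the behaviour of a_n along subsequences.
cos(n*pi) = (-1)^n, so a_n = 8*(-1)^n. a_{2k} = 8 -> 8. a_{2k+1} = -8 -> -8.
Since these two subsequential limits are 8 and -8, distinct, the full sequence cannot converge (a convergent sequence has all subsequences tending to the same limit). So lim a_n does not exist.

DNE


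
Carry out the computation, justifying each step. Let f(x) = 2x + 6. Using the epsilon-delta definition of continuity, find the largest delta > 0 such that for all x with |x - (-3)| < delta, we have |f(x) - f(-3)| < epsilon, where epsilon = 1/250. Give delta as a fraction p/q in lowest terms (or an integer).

We compute f(-3) = 2*(-3) + 6 = 0.
|f(x) - f(-3)| = |2x + 6 - (0)| = |2(x - (-3))| = 2|x - (-3)|.
We need 2|x - (-3)| < 1/250, i.e. |x - (-3)| < 1/250 / 2 = 1/500.
So any delta <= 1/500 works. Conversely, if delta > 1/500, then x = -3 + 1/500 satisfies |x - (-3)| = 1/500 < delta but |f(x) - f(-3)| = 2 * 1/500 = 1/250, which is not < 1/250; so no larger delta works.
Hence the largest such delta is 1/500.

1/500


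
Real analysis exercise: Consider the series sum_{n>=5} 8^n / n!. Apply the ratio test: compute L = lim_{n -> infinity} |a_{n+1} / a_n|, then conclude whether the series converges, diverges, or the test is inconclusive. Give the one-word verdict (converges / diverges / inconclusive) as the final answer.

Let a_n denote the general term. Form the ratio a_{n+1}/a_n and simplify:
a_{n+1}/a_n = 8/(n + 1)
Take the limit as n -> infinity: L = 0.
Since L = 0 < 1, the ratio test implies the series converges.

converges


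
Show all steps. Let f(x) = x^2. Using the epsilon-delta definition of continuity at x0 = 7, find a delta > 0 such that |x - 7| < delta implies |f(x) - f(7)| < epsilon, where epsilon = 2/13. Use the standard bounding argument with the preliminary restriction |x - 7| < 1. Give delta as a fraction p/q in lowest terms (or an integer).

Factor: |x^2 - (7)^2| = |x - 7| * |x + 7|.
Impose |x - 7| < 1 first. Then |x + 7| = |(x - 7) + 2*(7)| <= |x - 7| + 2*|7| < 1 + 14 = 15.
So |x^2 - (7)^2| < delta * 15.
We need delta * 15 <= 2/13, i.e. delta <= 2/13/15 = 2/195.
Since 2/195 < 1, this is tighter than 1; take delta = 2/195.
So delta = 2/195 works.

2/195


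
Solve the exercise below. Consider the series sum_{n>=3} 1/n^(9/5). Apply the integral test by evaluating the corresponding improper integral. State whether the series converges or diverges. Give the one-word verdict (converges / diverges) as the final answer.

Let f(x) = x^(-9/5). Then f is positive, continuous, and decreasing on [3, infinity), so the integral test applies.
Compute the improper integral int_{3}^infinity f(x) dx:
  antiderivative F(x) = -5/(4*x^(4/5)).
  As x -> infinity, F(x) -> 0 (since p = 9/5 > 1).
  So int = F(infinity) - F(3) = 0 - (-5*3^(1/5)/12) = 5*3^(1/5)/12.
  Finite, so by the integral test, the series converges.

converges


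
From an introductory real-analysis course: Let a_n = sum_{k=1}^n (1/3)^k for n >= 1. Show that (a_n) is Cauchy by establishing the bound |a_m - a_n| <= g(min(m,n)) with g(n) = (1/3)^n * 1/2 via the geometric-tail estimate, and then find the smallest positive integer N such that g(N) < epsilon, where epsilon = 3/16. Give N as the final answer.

For m > n >= 1: |a_m - a_n| = sum_{k=n+1}^m (1/3)^k < sum_{k=n+1}^infinity (1/3)^k = (1/3)^(n+1) / (1 - 1/3) = (1/3)^n * (1/3) * (3/2) = (1/3)^n * 1/2.
So g(n) = (1/3)^n / 2. Since g(n) -> 0, (a_n) is Cauchy.
Now solve g(N) < 3/16: (1/3)^N / 2 < 3/16 <=> 3^N > 1 / (2 * 3/16) = 8/3.
Check powers of 3: 3^0 = 1 <= 8/3, 3^1 = 3 > 8/3.
So the smallest such N is 1. Check: g(1) = 1/(2 * 3) = 1/6 < 3/16.

1


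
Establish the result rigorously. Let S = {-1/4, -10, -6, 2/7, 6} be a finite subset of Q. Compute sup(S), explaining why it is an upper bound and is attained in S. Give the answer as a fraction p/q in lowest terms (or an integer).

S is finite, so sup(S) = max(S).
Sorted decreasing:
6, 2/7, -1/4, -6, -10
The extremum is 6.
For every x in S, x <= 6. And 6 is in S, so it is attained.
Therefore sup(S) = 6.

6


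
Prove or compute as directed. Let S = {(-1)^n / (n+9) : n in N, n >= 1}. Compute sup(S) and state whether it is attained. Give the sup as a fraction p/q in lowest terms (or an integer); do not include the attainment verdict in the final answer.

Analysis:
- Values: -1/10, 1/11, -1/12, 1/13, -1/14, ...
- Positive terms (even n): 1/(2+9), 1/(4+9), ... decreasing -> max = 1/11 (n=2).
- Negative terms (odd n): -1/(1+9), -1/(3+9), ... increasing -> min = -1/10 (n=1).
- So sup = 1/11 (attained at n=2); inf = -1/10 (attained at n=1).
Conclusion: sup(S) = 1/11, attained in S.

1/11


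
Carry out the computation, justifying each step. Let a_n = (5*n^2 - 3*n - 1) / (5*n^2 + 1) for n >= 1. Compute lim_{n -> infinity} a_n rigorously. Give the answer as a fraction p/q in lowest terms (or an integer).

Divide numerator and denominator by n^2, the highest power:
numerator / n^2 = 5 - 3/n - 1/n^2
denominator / n^2 = 5 + n^(-2)
As n -> infinity, all terms of the form c/n^k (k >= 1) tend to 0.
So numerator / n^2 -> 5 and denominator / n^2 -> 5.
Therefore lim a_n = 1.

1


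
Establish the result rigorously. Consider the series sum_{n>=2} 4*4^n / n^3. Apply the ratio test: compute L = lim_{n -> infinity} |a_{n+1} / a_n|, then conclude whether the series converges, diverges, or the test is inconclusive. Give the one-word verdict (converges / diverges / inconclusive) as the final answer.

Let a_n denote the general term. Form the ratio a_{n+1}/a_n and simplify:
a_{n+1}/a_n = 4*n^3/(n + 1)^3
Take the limit as n -> infinity: L = 4.
Since L = 4 > 1 (or L = infinity), the ratio test implies the series diverges.

diverges


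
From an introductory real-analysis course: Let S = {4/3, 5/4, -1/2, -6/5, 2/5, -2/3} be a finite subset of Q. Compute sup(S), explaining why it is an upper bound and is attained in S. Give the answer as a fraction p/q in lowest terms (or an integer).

S is finite, so sup(S) = max(S).
Sorted decreasing:
4/3, 5/4, 2/5, -1/2, -2/3, -6/5
The extremum is 4/3.
For every x in S, x <= 4/3. And 4/3 is in S, so it is attained.
Therefore sup(S) = 4/3.

4/3


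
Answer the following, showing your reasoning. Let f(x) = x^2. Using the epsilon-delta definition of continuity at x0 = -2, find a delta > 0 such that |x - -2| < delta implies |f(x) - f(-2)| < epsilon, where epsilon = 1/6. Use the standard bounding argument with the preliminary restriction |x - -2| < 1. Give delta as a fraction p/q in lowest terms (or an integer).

Factor: |x^2 - (-2)^2| = |x - -2| * |x + -2|.
Impose |x - -2| < 1 first. Then |x + -2| = |(x - -2) + 2*(-2)| <= |x - -2| + 2*|-2| < 1 + 4 = 5.
So |x^2 - (-2)^2| < delta * 5.
We need delta * 5 <= 1/6, i.e. delta <= 1/6/5 = 1/30.
Since 1/30 < 1, this is tighter than 1; take delta = 1/30.
So delta = 1/30 works.

1/30


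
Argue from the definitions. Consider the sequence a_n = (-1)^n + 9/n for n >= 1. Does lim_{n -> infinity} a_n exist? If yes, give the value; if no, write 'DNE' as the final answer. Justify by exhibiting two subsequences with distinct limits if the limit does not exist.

Examine the behaviour of a_n along subsequences.
a_{2k} = 1 + 9/(2k) -> 1. a_{2k+1} = -1 + 9/(2k+1) -> -1.
Since these two subsequential limits are 1 and -1, distinct, the full sequence cannot converge (a convergent sequence has all subsequences tending to the same limit). So lim a_n does not exist.

DNE


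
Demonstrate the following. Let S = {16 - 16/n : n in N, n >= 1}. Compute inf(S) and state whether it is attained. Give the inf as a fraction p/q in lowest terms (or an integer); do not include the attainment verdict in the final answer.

Analysis:
- Values: 0, 8, 32/3, 12, ... strictly increasing.
- Minimum is 0 (n=1); inf = 0 (attained).
- 16 - 16/n -> 16 from below; sup = 16, not attained.
Conclusion: inf(S) = 0, attained in S.

0


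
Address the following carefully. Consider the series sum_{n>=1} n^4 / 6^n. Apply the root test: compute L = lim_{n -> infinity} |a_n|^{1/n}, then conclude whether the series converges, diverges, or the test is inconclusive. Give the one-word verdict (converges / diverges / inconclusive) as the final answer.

Let a_n denote the general term. Form |a_n|^(1/n) and simplify:
|a_n|^(1/n) = n^(4/n)/6
Take the limit as n -> infinity: L = 1/6.
Since L = 1/6 < 1, the root test implies convergence.

converges


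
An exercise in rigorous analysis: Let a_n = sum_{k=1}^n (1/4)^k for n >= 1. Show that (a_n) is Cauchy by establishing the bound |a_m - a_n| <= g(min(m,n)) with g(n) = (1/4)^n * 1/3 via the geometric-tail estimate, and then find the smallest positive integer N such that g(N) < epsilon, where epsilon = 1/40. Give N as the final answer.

For m > n >= 1: |a_m - a_n| = sum_{k=n+1}^m (1/4)^k < sum_{k=n+1}^infinity (1/4)^k = (1/4)^(n+1) / (1 - 1/4) = (1/4)^n * (1/4) * (4/3) = (1/4)^n * 1/3.
So g(n) = (1/4)^n / 3. Since g(n) -> 0, (a_n) is Cauchy.
Now solve g(N) < 1/40: (1/4)^N / 3 < 1/40 <=> 4^N > 1 / (3 * 1/40) = 40/3.
Check powers of 4: 4^1 = 4 <= 40/3, 4^2 = 16 > 40/3.
So the smallest such N is 2. Check: g(2) = 1/(3 * 16) = 1/48 < 1/40.

2


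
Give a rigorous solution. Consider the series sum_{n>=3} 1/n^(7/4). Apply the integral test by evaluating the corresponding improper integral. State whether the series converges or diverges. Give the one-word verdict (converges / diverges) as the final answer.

Let f(x) = x^(-7/4). Then f is positive, continuous, and decreasing on [3, infinity), so the integral test applies.
Compute the improper integral int_{3}^infinity f(x) dx:
  antiderivative F(x) = -4/(3*x^(3/4)).
  As x -> infinity, F(x) -> 0 (since p = 7/4 > 1).
  So int = F(infinity) - F(3) = 0 - (-4*3^(1/4)/9) = 4*3^(1/4)/9.
  Finite, so by the integral test, the series converges.

converges
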